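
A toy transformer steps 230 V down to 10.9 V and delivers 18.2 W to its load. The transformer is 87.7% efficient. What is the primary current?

I_p ≈ 0.0902 A

P_in = P_out/η = 18.2/0.877 = 20.753 W.
I_p = P_in/V_p = 20.753/230 = 0.0902 A.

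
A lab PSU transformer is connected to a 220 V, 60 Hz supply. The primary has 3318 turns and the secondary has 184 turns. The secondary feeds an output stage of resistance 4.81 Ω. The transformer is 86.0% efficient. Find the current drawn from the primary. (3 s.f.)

V_s = 220 × 184/3318 = 12.200 V.
I_s = V_s/R = 12.200/4.81 = 2.5364 A.
P_out = V_s I_s = 12.200 × 2.5364 = 30.944 W.
P_in = P_out/η = 30.944/0.860 = 35.982 W.
I_p = P_in/V_p = 35.982/220 = 0.164 A.

I_p ≈ 0.164 A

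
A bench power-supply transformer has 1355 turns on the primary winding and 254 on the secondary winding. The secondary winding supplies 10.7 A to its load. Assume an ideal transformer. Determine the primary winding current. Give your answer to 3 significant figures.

I_p ≈ 2.01 A

For an ideal transformer I_p/I_s = N_s/N_p, so I_p = 10.7 × 254/1355 = 2.01 A.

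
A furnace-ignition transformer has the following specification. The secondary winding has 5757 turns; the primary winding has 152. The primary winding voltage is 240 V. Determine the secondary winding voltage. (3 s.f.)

V_s ≈ 9090 V

V_s/V_p = N_s/N_p, so V_s = 240 × 5757/152 = 9090 V.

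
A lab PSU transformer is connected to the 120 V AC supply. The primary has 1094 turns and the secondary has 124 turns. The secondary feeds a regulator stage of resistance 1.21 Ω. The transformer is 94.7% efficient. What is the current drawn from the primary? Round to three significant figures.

I_p ≈ 1.35 A

V_s = 120 × 124/1094 = 13.601 V.
I_s = V_s/R = 13.601/1.21 = 11.241 A.
P_out = V_s I_s = 13.601 × 11.241 = 152.89 W.
P_in = P_out/η = 152.89/0.947 = 161.45 W.
I_p = P_in/V_p = 161.45/120 = 1.35 A.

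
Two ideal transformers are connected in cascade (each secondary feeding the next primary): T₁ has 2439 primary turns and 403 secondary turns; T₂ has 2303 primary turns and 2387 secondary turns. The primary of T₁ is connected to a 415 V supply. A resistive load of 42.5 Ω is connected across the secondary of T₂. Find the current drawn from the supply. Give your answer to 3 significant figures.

After T₁: V = 415.00 × 403/2439 = 68.571 V.
After T₂: V = 68.571 × 2387/2303 = 71.072 V.
I_load = 71.072/42.5 = 1.6723 A, so P_out = 71.072 × 1.6723 = 118.85 W.
All ideal ⇒ P_in = P_out, so I_supply = 118.85/415 = 0.286 A.

I_supply ≈ 0.286 A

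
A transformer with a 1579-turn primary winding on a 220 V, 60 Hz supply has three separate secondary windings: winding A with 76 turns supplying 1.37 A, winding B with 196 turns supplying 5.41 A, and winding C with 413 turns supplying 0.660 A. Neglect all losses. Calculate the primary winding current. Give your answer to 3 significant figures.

I_p ≈ 0.910 A

V_A = 220 × 76/1579 = 10.589 V; V_B = 220 × 196/1579 = 27.308 V; V_C = 220 × 413/1579 = 57.543 V.
P_out = V_A I_A + V_B I_B + V_C I_C = 10.589×1.37 + 27.308×5.41 + 57.543×0.660 = 14.507 + 147.74 + 37.978 = 200.22 W.
Ideal ⇒ P_in = P_out, so I_p = P_out/V_p = 200.22/220 = 0.910 A.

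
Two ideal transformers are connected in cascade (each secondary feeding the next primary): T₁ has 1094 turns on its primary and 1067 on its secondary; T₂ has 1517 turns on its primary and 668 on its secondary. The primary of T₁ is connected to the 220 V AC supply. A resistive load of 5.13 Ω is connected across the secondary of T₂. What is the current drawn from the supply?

Secondary of T₁: V = 220.00 × 1067/1094 = 214.57 V.
Secondary of T₂: V = 214.57 × 668/1517 = 94.485 V.
I_load = 94.485/5.13 = 18.418 A, so P_out = 94.485 × 18.418 = 1740.2 W.
All ideal ⇒ P_in = P_out, so I_supply = 1740.2/220 = 7.91 A.

I_supply ≈ 7.91 A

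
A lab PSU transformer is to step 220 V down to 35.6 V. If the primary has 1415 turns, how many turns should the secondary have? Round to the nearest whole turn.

N_s = 229 turns

N_s/N_p = V_s/V_p, so N_s = 1415 × 35.6/220 = 229.0 ≈ 229 turns.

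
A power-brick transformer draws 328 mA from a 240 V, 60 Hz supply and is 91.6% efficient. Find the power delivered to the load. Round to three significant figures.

P_in = V_in I_in = 240 × 0.328 = 78.720 W.
P_out = η P_in = 0.916 × 78.720 = 72.1 W.

P_out ≈ 72.1 W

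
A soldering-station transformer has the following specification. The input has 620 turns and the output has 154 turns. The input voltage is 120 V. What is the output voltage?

V_out/V_in = N_out/N_in, so V_out = 120 × 154/620 = 29.8 V.

V_out ≈ 29.8 V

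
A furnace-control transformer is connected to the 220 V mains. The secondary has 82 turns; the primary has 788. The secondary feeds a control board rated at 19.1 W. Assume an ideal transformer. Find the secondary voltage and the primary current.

V_s ≈ 22.9 V, I_p ≈ 0.0868 A

V_s = V_p × N_s/N_p = 220 × 82/788 = 22.893 V.
I_s = P/V_s = 19.1/22.893 = 0.83430 A.
I_p = I_s × N_s/N_p = 0.83430 × 82/788 = 0.0868 A.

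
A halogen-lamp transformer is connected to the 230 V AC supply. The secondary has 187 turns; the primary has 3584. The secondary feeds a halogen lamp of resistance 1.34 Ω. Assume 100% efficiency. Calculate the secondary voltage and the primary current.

V_s ≈ 12.0 V, I_p ≈ 0.467 A

V_s = V_p × N_s/N_p = 230 × 187/3584 = 12.001 V.
I_s = V_s/R = 12.001/1.34 = 8.9556 A.
I_p = I_s × N_s/N_p = 8.9556 × 187/3584 = 0.467 A.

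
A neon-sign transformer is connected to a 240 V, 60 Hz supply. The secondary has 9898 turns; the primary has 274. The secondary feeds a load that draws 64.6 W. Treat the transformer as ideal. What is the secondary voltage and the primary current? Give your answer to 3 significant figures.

V_s = V_p × N_s/N_p = 240 × 9898/274 = 8669.8 V.
I_s = P/V_s = 64.6/8669.8 = 0.0074512 A.
I_p = I_s × N_s/N_p = 0.0074512 × 9898/274 = 0.269 A.

V_s ≈ 8670 V, I_p ≈ 0.269 A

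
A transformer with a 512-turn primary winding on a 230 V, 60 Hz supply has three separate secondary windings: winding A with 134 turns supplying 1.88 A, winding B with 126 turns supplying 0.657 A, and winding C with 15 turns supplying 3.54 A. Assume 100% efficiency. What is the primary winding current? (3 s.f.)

V_A = 230 × 134/512 = 60.195 V; V_B = 230 × 126/512 = 56.602 V; V_C = 230 × 15/512 = 6.7383 V.
P_out = V_A I_A + V_B I_B + V_C I_C = 60.195×1.88 + 56.602×0.657 + 6.7383×3.54 = 113.17 + 37.187 + 23.854 = 174.21 W.
Ideal ⇒ P_in = P_out, so I_p = P_out/V_p = 174.21/230 = 0.757 A.

I_p ≈ 0.757 A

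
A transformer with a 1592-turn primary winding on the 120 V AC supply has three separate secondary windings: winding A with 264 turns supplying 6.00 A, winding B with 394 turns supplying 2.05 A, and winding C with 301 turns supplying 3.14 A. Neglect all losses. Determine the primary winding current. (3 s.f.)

I_p ≈ 2.10 A

V_A = 120 × 264/1592 = 19.899 V; V_B = 120 × 394/1592 = 29.698 V; V_C = 120 × 301/1592 = 22.688 V.
P_out = V_A I_A + V_B I_B + V_C I_C = 19.899×6.00 + 29.698×2.05 + 22.688×3.14 = 119.40 + 60.882 + 71.242 = 251.52 W.
Ideal ⇒ P_in = P_out, so I_p = P_out/V_p = 251.52/120 = 2.10 A.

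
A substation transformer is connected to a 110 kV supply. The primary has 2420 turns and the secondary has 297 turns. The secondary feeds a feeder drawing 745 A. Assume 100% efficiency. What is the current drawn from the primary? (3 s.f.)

For an ideal transformer I_p N_p = I_s N_s, so I_p = 745 × 297/2420 = 91.4 A.

I_p ≈ 91.4 A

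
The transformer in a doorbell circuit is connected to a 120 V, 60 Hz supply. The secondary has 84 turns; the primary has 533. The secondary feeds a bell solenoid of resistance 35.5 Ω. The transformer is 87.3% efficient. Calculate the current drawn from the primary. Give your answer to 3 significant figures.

V_s = 120 × 84/533 = 18.912 V.
I_s = V_s/R = 18.912/35.5 = 0.53273 A.
P_out = V_s I_s = 18.912 × 0.53273 = 10.075 W.
P_in = P_out/η = 10.075/0.873 = 11.540 W.
I_p = P_in/V_p = 11.540/120 = 0.0962 A.

I_p ≈ 0.0962 A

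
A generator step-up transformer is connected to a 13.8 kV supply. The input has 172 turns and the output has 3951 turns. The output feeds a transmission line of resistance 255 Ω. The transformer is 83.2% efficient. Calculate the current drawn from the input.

V_out = 13800 × 3951/172 = 317000 V.
I_out = V_out/R = 317000/255 = 1243.1 A.
P_out = V_out I_out = 317000 × 1243.1 = 3.9407×10^8 W.
P_in = P_out/η = 3.9407×10^8/0.832 = 4.7364×10^8 W.
I_in = P_in/V_in = 4.7364×10^8/13800 = 34300 A.

I_in ≈ 34300 A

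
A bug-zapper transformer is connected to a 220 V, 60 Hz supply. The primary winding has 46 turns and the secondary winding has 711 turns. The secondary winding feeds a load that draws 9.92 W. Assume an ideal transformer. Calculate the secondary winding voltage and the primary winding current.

V_s ≈ 3400 V, I_p ≈ 0.0451 A

V_s = V_p × N_s/N_p = 220 × 711/46 = 3400.4 V.
I_s = P/V_s = 9.92/3400.4 = 0.0029173 A.
I_p = I_s × N_s/N_p = 0.0029173 × 711/46 = 0.0451 A.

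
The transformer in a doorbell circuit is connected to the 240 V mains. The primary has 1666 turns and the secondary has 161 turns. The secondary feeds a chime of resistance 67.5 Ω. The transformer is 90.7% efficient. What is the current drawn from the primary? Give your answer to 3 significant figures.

I_p ≈ 0.0366 A

V_s = 240 × 161/1666 = 23.193 V.
I_s = V_s/R = 23.193/67.5 = 0.34360 A.
P_out = V_s I_s = 23.193 × 0.34360 = 7.9693 W.
P_in = P_out/η = 7.9693/0.907 = 8.7864 W.
I_p = P_in/V_p = 8.7864/240 = 0.0366 A.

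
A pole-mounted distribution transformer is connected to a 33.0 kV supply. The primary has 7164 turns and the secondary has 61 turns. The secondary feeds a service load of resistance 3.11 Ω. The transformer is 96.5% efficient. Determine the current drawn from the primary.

V_s = 33000 × 61/7164 = 280.99 V.
I_s = V_s/R = 280.99/3.11 = 90.350 A.
P_out = V_s I_s = 280.99 × 90.350 = 25387 W.
P_in = P_out/η = 25387/0.965 = 26308 W.
I_p = P_in/V_p = 26308/33000 = 0.797 A.

I_p ≈ 0.797 A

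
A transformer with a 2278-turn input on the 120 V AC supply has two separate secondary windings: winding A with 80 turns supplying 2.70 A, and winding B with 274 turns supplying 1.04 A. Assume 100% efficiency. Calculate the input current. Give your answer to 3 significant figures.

V_A = 120 × 80/2278 = 4.2142 V; V_B = 120 × 274/2278 = 14.434 V.
P_out = V_A I_A + V_B I_B = 4.2142×2.70 + 14.434×1.04 = 11.378 + 15.011 = 26.389 W.
Ideal ⇒ P_in = P_out, so I_in = P_out/V_in = 26.389/120 = 0.220 A.

I_in ≈ 0.220 A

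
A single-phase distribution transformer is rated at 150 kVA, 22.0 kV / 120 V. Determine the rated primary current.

I_p = S/V_p = 150000/22000 = 6.82 A.

I_p ≈ 6.82 A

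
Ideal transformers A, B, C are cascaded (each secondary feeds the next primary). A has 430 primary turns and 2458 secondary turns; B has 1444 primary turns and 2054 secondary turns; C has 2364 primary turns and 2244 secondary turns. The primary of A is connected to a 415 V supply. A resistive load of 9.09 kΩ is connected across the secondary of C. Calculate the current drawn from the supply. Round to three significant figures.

Secondary of A: V = 415.00 × 2458/430 = 2372.3 V.
Secondary of B: V = 2372.3 × 2054/1444 = 3374.4 V.
Secondary of C: V = 3374.4 × 2244/2364 = 3203.1 V.
I_load = 3203.1/9090 = 0.35238 A, so P_out = 3203.1 × 0.35238 = 1128.7 W.
All ideal ⇒ P_in = P_out, so I_supply = 1128.7/415 = 2.72 A.

I_supply ≈ 2.72 A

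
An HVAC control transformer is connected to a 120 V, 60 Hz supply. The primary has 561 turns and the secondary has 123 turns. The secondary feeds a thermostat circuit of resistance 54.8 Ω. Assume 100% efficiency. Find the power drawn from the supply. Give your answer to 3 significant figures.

V_s = V_p × N_s/N_p = 120 × 123/561 = 26.310 V.
I_s = V_s/R = 26.310/54.8 = 0.48011 A.
I_p = I_s × N_s/N_p = 0.48011 × 123/561 = 0.10527 A.
P = V_p I_p = 120 × 0.10527 = 12.6 W.

P ≈ 12.6 W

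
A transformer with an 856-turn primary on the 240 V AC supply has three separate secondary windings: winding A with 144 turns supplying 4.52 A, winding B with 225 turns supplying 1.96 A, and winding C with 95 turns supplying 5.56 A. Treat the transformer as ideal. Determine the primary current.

V_A = 240 × 144/856 = 40.374 V; V_B = 240 × 225/856 = 63.084 V; V_C = 240 × 95/856 = 26.636 V.
P_out = V_A I_A + V_B I_B + V_C I_C = 40.374×4.52 + 63.084×1.96 + 26.636×5.56 = 182.49 + 123.64 + 148.09 = 454.23 W.
Ideal ⇒ P_in = P_out, so I_p = P_out/V_p = 454.23/240 = 1.89 A.

I_p ≈ 1.89 A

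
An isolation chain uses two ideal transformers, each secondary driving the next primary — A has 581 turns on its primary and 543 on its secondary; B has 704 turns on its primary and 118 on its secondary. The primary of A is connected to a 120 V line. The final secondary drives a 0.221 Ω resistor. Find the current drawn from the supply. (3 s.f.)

After A: V = 120.00 × 543/581 = 112.15 V.
After B: V = 112.15 × 118/704 = 18.798 V.
I_load = 18.798/0.221 = 85.059 A, so P_out = 18.798 × 85.059 = 1599.0 W.
All ideal ⇒ P_in = P_out, so I_supply = 1599.0/120 = 13.3 A.

I_supply ≈ 13.3 A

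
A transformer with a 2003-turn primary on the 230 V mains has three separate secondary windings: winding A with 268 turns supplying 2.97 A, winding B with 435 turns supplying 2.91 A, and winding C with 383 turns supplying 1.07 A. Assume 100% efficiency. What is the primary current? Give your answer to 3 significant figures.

I_p ≈ 1.23 A

V_A = 230 × 268/2003 = 30.774 V; V_B = 230 × 435/2003 = 49.950 V; V_C = 230 × 383/2003 = 43.979 V.
P_out = V_A I_A + V_B I_B + V_C I_C = 30.774×2.97 + 49.950×2.91 + 43.979×1.07 = 91.398 + 145.35 + 47.058 = 283.81 W.
Ideal ⇒ P_in = P_out, so I_p = P_out/V_p = 283.81/230 = 1.23 A.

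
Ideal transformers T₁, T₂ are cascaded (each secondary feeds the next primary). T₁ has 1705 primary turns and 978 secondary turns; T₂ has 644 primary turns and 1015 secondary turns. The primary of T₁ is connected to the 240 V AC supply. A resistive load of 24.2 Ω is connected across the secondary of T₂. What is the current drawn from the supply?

Secondary of T₁: V = 240.00 × 978/1705 = 137.67 V.
Secondary of T₂: V = 137.67 × 1015/644 = 216.97 V.
I_load = 216.97/24.2 = 8.9658 A, so P_out = 216.97 × 8.9658 = 1945.3 W.
All ideal ⇒ P_in = P_out, so I_supply = 1945.3/240 = 8.11 A.

I_supply ≈ 8.11 A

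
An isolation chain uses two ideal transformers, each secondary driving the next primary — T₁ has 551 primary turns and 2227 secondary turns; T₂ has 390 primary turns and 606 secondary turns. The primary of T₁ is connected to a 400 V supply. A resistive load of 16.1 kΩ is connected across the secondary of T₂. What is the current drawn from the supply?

After T₁: V = 400.00 × 2227/551 = 1616.7 V.
After T₂: V = 1616.7 × 606/390 = 2512.1 V.
I_load = 2512.1/16100 = 0.15603 A, so P_out = 2512.1 × 0.15603 = 391.97 W.
All ideal ⇒ P_in = P_out, so I_supply = 391.97/400 = 0.980 A.

I_supply ≈ 0.980 A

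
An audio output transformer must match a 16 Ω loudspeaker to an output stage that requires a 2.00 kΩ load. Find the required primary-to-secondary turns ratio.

N_p/N_s ≈ 11.2

Z_p/Z_s = (N_p/N_s)², so N_p/N_s = √(2000/16) = √125 = 11.2.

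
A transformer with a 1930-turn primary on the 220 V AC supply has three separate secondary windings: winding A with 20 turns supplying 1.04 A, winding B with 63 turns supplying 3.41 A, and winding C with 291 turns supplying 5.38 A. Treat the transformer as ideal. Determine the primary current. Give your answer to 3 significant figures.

V_A = 220 × 20/1930 = 2.2798 V; V_B = 220 × 63/1930 = 7.1813 V; V_C = 220 × 291/1930 = 33.171 V.
P_out = V_A I_A + V_B I_B + V_C I_C = 2.2798×1.04 + 7.1813×3.41 + 33.171×5.38 = 2.3710 + 24.488 + 178.46 = 205.32 W.
Ideal ⇒ P_in = P_out, so I_p = P_out/V_p = 205.32/220 = 0.933 A.

I_p ≈ 0.933 A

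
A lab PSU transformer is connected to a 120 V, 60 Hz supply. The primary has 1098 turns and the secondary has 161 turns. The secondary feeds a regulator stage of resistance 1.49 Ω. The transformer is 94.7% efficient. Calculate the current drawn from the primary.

V_s = 120 × 161/1098 = 17.596 V.
I_s = V_s/R = 17.596/1.49 = 11.809 A.
P_out = V_s I_s = 17.596 × 11.809 = 207.79 W.
P_in = P_out/η = 207.79/0.947 = 219.42 W.
I_p = P_in/V_p = 219.42/120 = 1.83 A.

I_p ≈ 1.83 A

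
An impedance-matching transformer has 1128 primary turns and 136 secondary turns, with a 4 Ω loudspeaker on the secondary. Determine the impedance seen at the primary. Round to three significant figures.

Z_p ≈ 275 Ω

Z_p = (N_p/N_s)² × Z_s = (1128/136)² × 4 = 275 Ω.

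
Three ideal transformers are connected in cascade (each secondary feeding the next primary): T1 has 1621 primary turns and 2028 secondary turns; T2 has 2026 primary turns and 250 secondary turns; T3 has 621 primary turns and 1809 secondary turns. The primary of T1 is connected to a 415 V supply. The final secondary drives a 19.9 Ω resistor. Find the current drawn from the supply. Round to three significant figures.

Secondary of T1: V = 415.00 × 2028/1621 = 519.20 V.
Secondary of T2: V = 519.20 × 250/2026 = 64.067 V.
Secondary of T3: V = 64.067 × 1809/621 = 186.63 V.
I_load = 186.63/19.9 = 9.3784 A, so P_out = 186.63 × 9.3784 = 1750.3 W.
All ideal ⇒ P_in = P_out, so I_supply = 1750.3/415 = 4.22 A.

I_supply ≈ 4.22 A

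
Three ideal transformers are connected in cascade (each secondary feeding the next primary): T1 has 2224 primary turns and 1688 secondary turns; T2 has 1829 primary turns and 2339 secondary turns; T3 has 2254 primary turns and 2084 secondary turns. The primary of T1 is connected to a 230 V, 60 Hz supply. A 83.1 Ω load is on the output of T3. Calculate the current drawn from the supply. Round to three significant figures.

After T1: V = 230.00 × 1688/2224 = 174.57 V.
After T2: V = 174.57 × 2339/1829 = 223.25 V.
After T3: V = 223.25 × 2084/2254 = 206.41 V.
I_load = 206.41/83.1 = 2.4838 A, so P_out = 206.41 × 2.4838 = 512.68 W.
All ideal ⇒ P_in = P_out, so I_supply = 512.68/230 = 2.23 A.

I_supply ≈ 2.23 A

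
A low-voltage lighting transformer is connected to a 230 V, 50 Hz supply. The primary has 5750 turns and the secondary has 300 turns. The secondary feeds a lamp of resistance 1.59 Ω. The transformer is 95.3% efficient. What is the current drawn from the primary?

I_p ≈ 0.413 A

V_s = 230 × 300/5750 = 12.000 V.
I_s = V_s/R = 12.000/1.59 = 7.5472 A.
P_out = V_s I_s = 12.000 × 7.5472 = 90.566 W.
P_in = P_out/η = 90.566/0.953 = 95.033 W.
I_p = P_in/V_p = 95.033/230 = 0.413 A.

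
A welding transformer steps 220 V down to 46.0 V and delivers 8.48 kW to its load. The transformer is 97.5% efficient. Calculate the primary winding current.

I_p ≈ 39.5 A

P_in = P_out/η = 8480/0.975 = 8697.4 W.
I_p = P_in/V_p = 8697.4/220 = 39.5 A.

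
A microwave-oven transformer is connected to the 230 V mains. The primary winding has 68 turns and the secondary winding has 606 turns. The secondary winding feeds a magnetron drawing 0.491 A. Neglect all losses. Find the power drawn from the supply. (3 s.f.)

I_p = I_s × N_s/N_p = 0.491 × 606/68 = 4.3757 A.
P = V_p I_p = 230 × 4.3757 = 1010 W.

P ≈ 1010 W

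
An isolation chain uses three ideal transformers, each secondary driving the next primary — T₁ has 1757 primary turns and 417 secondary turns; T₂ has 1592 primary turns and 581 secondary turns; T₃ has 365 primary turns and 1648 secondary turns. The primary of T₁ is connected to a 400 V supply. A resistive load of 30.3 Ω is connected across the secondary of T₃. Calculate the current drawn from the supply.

Secondary of T₁: V = 400.00 × 417/1757 = 94.935 V.
Secondary of T₂: V = 94.935 × 581/1592 = 34.646 V.
Secondary of T₃: V = 34.646 × 1648/365 = 156.43 V.
I_load = 156.43/30.3 = 5.1627 A, so P_out = 156.43 × 5.1627 = 807.61 W.
All ideal ⇒ P_in = P_out, so I_supply = 807.61/400 = 2.02 A.

I_supply ≈ 2.02 A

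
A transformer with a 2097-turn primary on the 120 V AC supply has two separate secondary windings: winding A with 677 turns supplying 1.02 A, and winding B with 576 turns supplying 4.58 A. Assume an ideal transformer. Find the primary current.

I_p ≈ 1.59 A

V_A = 120 × 677/2097 = 38.741 V; V_B = 120 × 576/2097 = 32.961 V.
P_out = V_A I_A + V_B I_B = 38.741×1.02 + 32.961×4.58 = 39.516 + 150.96 = 190.48 W.
Ideal ⇒ P_in = P_out, so I_p = P_out/V_p = 190.48/120 = 1.59 A.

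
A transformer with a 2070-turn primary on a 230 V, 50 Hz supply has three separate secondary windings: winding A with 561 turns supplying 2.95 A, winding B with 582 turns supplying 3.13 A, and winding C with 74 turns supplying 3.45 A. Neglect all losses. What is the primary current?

V_A = 230 × 561/2070 = 62.333 V; V_B = 230 × 582/2070 = 64.667 V; V_C = 230 × 74/2070 = 8.2222 V.
P_out = V_A I_A + V_B I_B + V_C I_C = 62.333×2.95 + 64.667×3.13 + 8.2222×3.45 = 183.88 + 202.41 + 28.367 = 414.66 W.
Ideal ⇒ P_in = P_out, so I_p = P_out/V_p = 414.66/230 = 1.80 A.

I_p ≈ 1.80 A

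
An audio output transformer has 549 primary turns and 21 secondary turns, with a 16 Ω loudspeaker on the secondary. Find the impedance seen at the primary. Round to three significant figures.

Z_p ≈ 10900 Ω

Z_p = (N_p/N_s)² × Z_s = (549/21)² × 16 = 10900 Ω.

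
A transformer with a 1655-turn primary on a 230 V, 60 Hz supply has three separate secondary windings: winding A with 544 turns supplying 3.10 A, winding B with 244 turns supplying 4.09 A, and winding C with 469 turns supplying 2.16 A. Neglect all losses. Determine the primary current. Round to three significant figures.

I_p ≈ 2.23 A

V_A = 230 × 544/1655 = 75.601 V; V_B = 230 × 244/1655 = 33.909 V; V_C = 230 × 469/1655 = 65.178 V.
P_out = V_A I_A + V_B I_B + V_C I_C = 75.601×3.10 + 33.909×4.09 + 65.178×2.16 = 234.36 + 138.69 + 140.79 = 513.84 W.
Ideal ⇒ P_in = P_out, so I_p = P_out/V_p = 513.84/230 = 2.23 A.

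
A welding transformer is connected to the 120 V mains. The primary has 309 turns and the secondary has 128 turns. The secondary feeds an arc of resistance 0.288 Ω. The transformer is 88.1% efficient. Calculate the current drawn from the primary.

V_s = 120 × 128/309 = 49.709 V.
I_s = V_s/R = 49.709/0.288 = 172.60 A.
P_out = V_s I_s = 49.709 × 172.60 = 8579.7 W.
P_in = P_out/η = 8579.7/0.881 = 9738.6 W.
I_p = P_in/V_p = 9738.6/120 = 81.2 A.

I_p ≈ 81.2 A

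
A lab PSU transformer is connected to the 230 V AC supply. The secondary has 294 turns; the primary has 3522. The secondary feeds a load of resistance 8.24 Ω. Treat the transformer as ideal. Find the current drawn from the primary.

I_p ≈ 0.194 A

V_s = V_p × N_s/N_p = 230 × 294/3522 = 19.199 V.
I_s = V_s/R = 19.199/8.24 = 2.3300 A.
For an ideal transformer I_p N_p = I_s N_s, so I_p = 2.3300 × 294/3522 = 0.194 A.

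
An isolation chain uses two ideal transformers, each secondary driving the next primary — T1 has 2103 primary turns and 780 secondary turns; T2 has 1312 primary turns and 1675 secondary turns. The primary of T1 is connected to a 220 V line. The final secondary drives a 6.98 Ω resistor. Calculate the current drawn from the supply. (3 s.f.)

Secondary of T1: V = 220.00 × 780/2103 = 81.598 V.
Secondary of T2: V = 81.598 × 1675/1312 = 104.17 V.
I_load = 104.17/6.98 = 14.925 A, so P_out = 104.17 × 14.925 = 1554.8 W.
All ideal ⇒ P_in = P_out, so I_supply = 1554.8/220 = 7.07 A.

I_supply ≈ 7.07 A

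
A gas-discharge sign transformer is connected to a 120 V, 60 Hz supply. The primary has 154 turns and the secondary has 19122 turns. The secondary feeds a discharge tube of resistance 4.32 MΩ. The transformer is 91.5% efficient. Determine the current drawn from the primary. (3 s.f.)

V_s = 120 × 19122/154 = 14900 V.
I_s = V_s/R = 14900/(4.32×10^6) = 0.0034491 A.
P_out = V_s I_s = 14900 × 0.0034491 = 51.393 W.
P_in = P_out/η = 51.393/0.915 = 56.167 W.
I_p = P_in/V_p = 56.167/120 = 0.468 A.

I_p ≈ 0.468 A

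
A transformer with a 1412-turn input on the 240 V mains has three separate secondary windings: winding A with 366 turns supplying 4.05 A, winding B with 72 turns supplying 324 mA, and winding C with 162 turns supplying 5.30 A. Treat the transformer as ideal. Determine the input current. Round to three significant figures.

I_in ≈ 1.67 A

V_A = 240 × 366/1412 = 62.210 V; V_B = 240 × 72/1412 = 12.238 V; V_C = 240 × 162/1412 = 27.535 V.
P_out = V_A I_A + V_B I_B + V_C I_C = 62.210×4.05 + 12.238×0.324 + 27.535×5.30 = 251.95 + 3.9651 + 145.94 = 401.85 W.
Ideal ⇒ P_in = P_out, so I_in = P_out/V_in = 401.85/240 = 1.67 A.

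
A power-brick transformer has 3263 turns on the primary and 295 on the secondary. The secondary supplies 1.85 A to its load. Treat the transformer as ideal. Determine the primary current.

For an ideal transformer I_p/I_s = N_s/N_p, so I_p = 1.85 × 295/3263 = 0.167 A.

I_p ≈ 0.167 A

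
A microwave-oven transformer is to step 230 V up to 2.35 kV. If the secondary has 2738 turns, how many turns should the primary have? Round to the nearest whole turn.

N_p = 268 turns

N_p/N_s = V_p/V_s, so N_p = 2738 × 230/2350 = 268.0 ≈ 268 turns.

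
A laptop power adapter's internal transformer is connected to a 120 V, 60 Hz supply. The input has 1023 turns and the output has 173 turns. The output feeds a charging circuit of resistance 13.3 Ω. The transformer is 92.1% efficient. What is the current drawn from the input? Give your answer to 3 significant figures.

I_in ≈ 0.280 A

V_out = 120 × 173/1023 = 20.293 V.
I_out = V_out/R = 20.293/13.3 = 1.5258 A.
P_out = V_out I_out = 20.293 × 1.5258 = 30.964 W.
P_in = P_out/η = 30.964/0.921 = 33.620 W.
I_in = P_in/V_in = 33.620/120 = 0.280 A.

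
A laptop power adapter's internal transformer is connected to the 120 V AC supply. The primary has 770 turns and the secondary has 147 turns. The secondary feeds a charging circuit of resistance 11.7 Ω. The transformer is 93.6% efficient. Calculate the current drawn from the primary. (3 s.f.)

V_s = 120 × 147/770 = 22.909 V.
I_s = V_s/R = 22.909/11.7 = 1.9580 A.
P_out = V_s I_s = 22.909 × 1.9580 = 44.857 W.
P_in = P_out/η = 44.857/0.936 = 47.924 W.
I_p = P_in/V_p = 47.924/120 = 0.399 A.

I_p ≈ 0.399 A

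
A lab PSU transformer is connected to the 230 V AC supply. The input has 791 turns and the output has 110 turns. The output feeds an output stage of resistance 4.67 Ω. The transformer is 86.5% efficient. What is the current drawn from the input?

V_out = 230 × 110/791 = 31.985 V.
I_out = V_out/R = 31.985/4.67 = 6.8490 A.
P_out = V_out I_out = 31.985 × 6.8490 = 219.06 W.
P_in = P_out/η = 219.06/0.865 = 253.25 W.
I_in = P_in/V_in = 253.25/230 = 1.10 A.

I_in ≈ 1.10 A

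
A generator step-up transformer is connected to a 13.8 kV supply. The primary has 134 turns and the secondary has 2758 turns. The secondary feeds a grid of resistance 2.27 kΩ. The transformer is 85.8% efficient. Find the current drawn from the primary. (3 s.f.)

V_s = 13800 × 2758/134 = 284030 V.
I_s = V_s/R = 284030/2270 = 125.12 A.
P_out = V_s I_s = 284030 × 125.12 = 3.5539×10^7 W.
P_in = P_out/η = 3.5539×10^7/0.858 = 4.1421×10^7 W.
I_p = P_in/V_p = 4.1421×10^7/13800 = 3000 A.

I_p ≈ 3000 A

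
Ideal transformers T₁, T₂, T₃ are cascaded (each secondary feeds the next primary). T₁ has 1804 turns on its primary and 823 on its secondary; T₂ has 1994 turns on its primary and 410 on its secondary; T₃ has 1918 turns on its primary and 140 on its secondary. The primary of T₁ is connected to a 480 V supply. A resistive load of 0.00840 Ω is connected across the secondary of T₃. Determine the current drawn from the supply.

I_supply ≈ 2.68 A

Secondary of T₁: V = 480.00 × 823/1804 = 218.98 V.
Secondary of T₂: V = 218.98 × 410/1994 = 45.026 V.
Secondary of T₃: V = 45.026 × 140/1918 = 3.2866 V.
I_load = 3.2866/0.00840 = 391.26 A, so P_out = 3.2866 × 391.26 = 1285.9 W.
All ideal ⇒ P_in = P_out, so I_supply = 1285.9/480 = 2.68 A.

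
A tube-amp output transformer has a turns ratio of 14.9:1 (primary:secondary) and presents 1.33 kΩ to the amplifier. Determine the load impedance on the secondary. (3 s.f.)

Z_s ≈ 5.99 Ω

Z_s = Z_p/(N_p/N_s)² = 1330/14.9² = 5.99 Ω.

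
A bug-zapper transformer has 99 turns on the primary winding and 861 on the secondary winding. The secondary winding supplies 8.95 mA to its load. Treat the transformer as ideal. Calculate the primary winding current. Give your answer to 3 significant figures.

For an ideal transformer I_p/I_s = N_s/N_p, so I_p = 0.00895 × 861/99 = 0.0778 A.

I_p ≈ 0.0778 A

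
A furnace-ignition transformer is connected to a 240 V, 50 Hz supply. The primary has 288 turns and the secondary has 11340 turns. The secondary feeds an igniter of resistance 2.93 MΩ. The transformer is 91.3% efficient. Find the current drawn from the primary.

V_s = 240 × 11340/288 = 9450.0 V.
I_s = V_s/R = 9450.0/(2.93×10^6) = 0.0032253 A.
P_out = V_s I_s = 9450.0 × 0.0032253 = 30.479 W.
P_in = P_out/η = 30.479/0.913 = 33.383 W.
I_p = P_in/V_p = 33.383/240 = 0.139 A.

I_p ≈ 0.139 A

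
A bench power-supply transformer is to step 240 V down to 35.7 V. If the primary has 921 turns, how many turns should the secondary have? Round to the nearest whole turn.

N_s/N_p = V_s/V_p, so N_s = 921 × 35.7/240 = 137.0 ≈ 137 turns.

N_s = 137 turns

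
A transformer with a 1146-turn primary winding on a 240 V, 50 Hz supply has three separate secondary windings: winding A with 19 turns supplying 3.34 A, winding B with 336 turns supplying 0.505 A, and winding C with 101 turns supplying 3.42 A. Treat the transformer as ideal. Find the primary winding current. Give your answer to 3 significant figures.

V_A = 240 × 19/1146 = 3.9791 V; V_B = 240 × 336/1146 = 70.366 V; V_C = 240 × 101/1146 = 21.152 V.
P_out = V_A I_A + V_B I_B + V_C I_C = 3.9791×3.34 + 70.366×0.505 + 21.152×3.42 = 13.290 + 35.535 + 72.339 = 121.16 W.
Ideal ⇒ P_in = P_out, so I_p = P_out/V_p = 121.16/240 = 0.505 A.

I_p ≈ 0.505 A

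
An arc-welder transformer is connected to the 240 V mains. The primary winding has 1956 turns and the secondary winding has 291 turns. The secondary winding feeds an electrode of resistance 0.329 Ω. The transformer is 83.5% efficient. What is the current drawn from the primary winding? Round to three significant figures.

I_p ≈ 19.3 A

V_s = 240 × 291/1956 = 35.706 V.
I_s = V_s/R = 35.706/0.329 = 108.53 A.
P_out = V_s I_s = 35.706 × 108.53 = 3875.0 W.
P_in = P_out/η = 3875.0/0.835 = 4640.8 W.
I_p = P_in/V_p = 4640.8/240 = 19.3 A.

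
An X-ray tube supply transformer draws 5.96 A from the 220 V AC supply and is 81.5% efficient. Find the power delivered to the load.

P_in = V_p I_p = 220 × 5.96 = 1311.2 W.
P_out = η P_in = 0.815 × 1311.2 = 1070 W.

P_out ≈ 1070 W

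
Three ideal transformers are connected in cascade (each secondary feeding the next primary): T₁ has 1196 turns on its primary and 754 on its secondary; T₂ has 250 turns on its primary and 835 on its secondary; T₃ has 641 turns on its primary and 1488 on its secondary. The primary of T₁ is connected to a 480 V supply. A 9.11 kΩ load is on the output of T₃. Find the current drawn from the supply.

I_supply ≈ 1.26 A

After T₁: V = 480.00 × 754/1196 = 302.61 V.
After T₂: V = 302.61 × 835/250 = 1010.7 V.
After T₃: V = 1010.7 × 1488/641 = 2346.2 V.
I_load = 2346.2/9110 = 0.25755 A, so P_out = 2346.2 × 0.25755 = 604.26 W.
All ideal ⇒ P_in = P_out, so I_supply = 604.26/480 = 1.26 A.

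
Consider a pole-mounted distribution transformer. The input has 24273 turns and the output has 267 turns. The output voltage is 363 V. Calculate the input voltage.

V_in/V_out = N_in/N_out, so V_in = 363 × 24273/267 = 33000 V.

V_in ≈ 33000 V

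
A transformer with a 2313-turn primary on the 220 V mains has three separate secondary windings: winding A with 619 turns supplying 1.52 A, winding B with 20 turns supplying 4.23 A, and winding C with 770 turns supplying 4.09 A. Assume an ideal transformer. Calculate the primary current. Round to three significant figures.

I_p ≈ 1.80 A

V_A = 220 × 619/2313 = 58.876 V; V_B = 220 × 20/2313 = 1.9023 V; V_C = 220 × 770/2313 = 73.238 V.
P_out = V_A I_A + V_B I_B + V_C I_C = 58.876×1.52 + 1.9023×4.23 + 73.238×4.09 = 89.491 + 8.0467 + 299.54 = 397.08 W.
Ideal ⇒ P_in = P_out, so I_p = P_out/V_p = 397.08/220 = 1.80 A.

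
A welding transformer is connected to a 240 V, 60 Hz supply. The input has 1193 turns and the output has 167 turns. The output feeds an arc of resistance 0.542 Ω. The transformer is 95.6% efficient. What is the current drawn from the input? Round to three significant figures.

I_in ≈ 9.08 A

V_out = 240 × 167/1193 = 33.596 V.
I_out = V_out/R = 33.596/0.542 = 61.985 A.
P_out = V_out I_out = 33.596 × 61.985 = 2082.5 W.
P_in = P_out/η = 2082.5/0.956 = 2178.3 W.
I_in = P_in/V_in = 2178.3/240 = 9.08 A.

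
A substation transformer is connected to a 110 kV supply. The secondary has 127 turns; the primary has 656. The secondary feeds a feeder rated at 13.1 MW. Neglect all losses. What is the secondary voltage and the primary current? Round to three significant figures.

V_s ≈ 21300 V, I_p ≈ 119 A

V_s = V_p × N_s/N_p = 110000 × 127/656 = 21296 V.
I_s = P/V_s = 1.31×10^7/21296 = 615.15 A.
I_p = I_s × N_s/N_p = 615.15 × 127/656 = 119 A.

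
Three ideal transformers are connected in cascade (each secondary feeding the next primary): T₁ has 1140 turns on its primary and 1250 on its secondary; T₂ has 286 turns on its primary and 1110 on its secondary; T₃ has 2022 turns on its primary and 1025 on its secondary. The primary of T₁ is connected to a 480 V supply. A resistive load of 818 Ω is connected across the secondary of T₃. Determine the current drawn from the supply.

I_supply ≈ 2.73 A

After T₁: V = 480.00 × 1250/1140 = 526.32 V.
After T₂: V = 526.32 × 1110/286 = 2042.7 V.
After T₃: V = 2042.7 × 1025/2022 = 1035.5 V.
I_load = 1035.5/818 = 1.2659 A, so P_out = 1035.5 × 1.2659 = 1310.8 W.
All ideal ⇒ P_in = P_out, so I_supply = 1310.8/480 = 2.73 A.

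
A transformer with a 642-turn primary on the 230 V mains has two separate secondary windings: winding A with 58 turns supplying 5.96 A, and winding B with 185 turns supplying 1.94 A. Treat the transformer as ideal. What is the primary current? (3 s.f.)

I_p ≈ 1.10 A

V_A = 230 × 58/642 = 20.779 V; V_B = 230 × 185/642 = 66.277 V.
P_out = V_A I_A + V_B I_B = 20.779×5.96 + 66.277×1.94 = 123.84 + 128.58 = 252.42 W.
Ideal ⇒ P_in = P_out, so I_p = P_out/V_p = 252.42/230 = 1.10 A.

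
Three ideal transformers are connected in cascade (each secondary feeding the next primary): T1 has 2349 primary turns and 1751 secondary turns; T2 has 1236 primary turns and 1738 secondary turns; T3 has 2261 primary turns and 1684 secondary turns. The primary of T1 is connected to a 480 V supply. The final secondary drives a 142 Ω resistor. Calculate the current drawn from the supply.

Secondary of T1: V = 480.00 × 1751/2349 = 357.80 V.
Secondary of T2: V = 357.80 × 1738/1236 = 503.12 V.
Secondary of T3: V = 503.12 × 1684/2261 = 374.73 V.
I_load = 374.73/142 = 2.6389 A, so P_out = 374.73 × 2.6389 = 988.89 W.
All ideal ⇒ P_in = P_out, so I_supply = 988.89/480 = 2.06 A.

I_supply ≈ 2.06 A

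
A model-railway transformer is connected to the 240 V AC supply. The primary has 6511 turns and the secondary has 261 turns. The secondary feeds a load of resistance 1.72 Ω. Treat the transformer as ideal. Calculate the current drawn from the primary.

I_p ≈ 0.224 A

V_s = V_p × N_s/N_p = 240 × 261/6511 = 9.6206 V.
I_s = V_s/R = 9.6206/1.72 = 5.5934 A.
For an ideal transformer I_p N_p = I_s N_s, so I_p = 5.5934 × 261/6511 = 0.224 A.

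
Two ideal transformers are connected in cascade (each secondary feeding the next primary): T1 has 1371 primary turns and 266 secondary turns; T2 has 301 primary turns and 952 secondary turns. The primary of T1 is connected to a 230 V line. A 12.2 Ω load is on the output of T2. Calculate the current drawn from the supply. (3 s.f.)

I_supply ≈ 7.10 A

After T1: V = 230.00 × 266/1371 = 44.624 V.
After T2: V = 44.624 × 952/301 = 141.14 V.
I_load = 141.14/12.2 = 11.569 A, so P_out = 141.14 × 11.569 = 1632.8 W.
All ideal ⇒ P_in = P_out, so I_supply = 1632.8/230 = 7.10 A.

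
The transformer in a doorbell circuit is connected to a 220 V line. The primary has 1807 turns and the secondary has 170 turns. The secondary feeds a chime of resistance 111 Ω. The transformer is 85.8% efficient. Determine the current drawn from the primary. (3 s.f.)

I_p ≈ 0.0204 A

V_s = 220 × 170/1807 = 20.697 V.
I_s = V_s/R = 20.697/111 = 0.18646 A.
P_out = V_s I_s = 20.697 × 0.18646 = 3.8593 W.
P_in = P_out/η = 3.8593/0.858 = 4.4980 W.
I_p = P_in/V_p = 4.4980/220 = 0.0204 A.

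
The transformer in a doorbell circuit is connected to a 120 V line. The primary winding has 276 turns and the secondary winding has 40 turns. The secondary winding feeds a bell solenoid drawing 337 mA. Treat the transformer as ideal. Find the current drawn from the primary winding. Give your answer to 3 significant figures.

For an ideal transformer I_p N_p = I_s N_s, so I_p = 0.337 × 40/276 = 0.0488 A.

I_p ≈ 0.0488 A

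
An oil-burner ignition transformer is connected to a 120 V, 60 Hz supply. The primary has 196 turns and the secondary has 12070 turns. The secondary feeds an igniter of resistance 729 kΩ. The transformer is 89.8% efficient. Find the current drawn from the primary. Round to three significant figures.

I_p ≈ 0.695 A

V_s = 120 × 12070/196 = 7389.8 V.
I_s = V_s/R = 7389.8/729000 = 0.010137 A.
P_out = V_s I_s = 7389.8 × 0.010137 = 74.910 W.
P_in = P_out/η = 74.910/0.898 = 83.418 W.
I_p = P_in/V_p = 83.418/120 = 0.695 A.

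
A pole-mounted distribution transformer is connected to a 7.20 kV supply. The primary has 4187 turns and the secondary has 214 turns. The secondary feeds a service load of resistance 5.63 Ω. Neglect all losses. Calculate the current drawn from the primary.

I_p ≈ 3.34 A

V_s = V_p × N_s/N_p = 7200 × 214/4187 = 368.00 V.
I_s = V_s/R = 368.00/5.63 = 65.363 A.
For an ideal transformer I_p N_p = I_s N_s, so I_p = 65.363 × 214/4187 = 3.34 A.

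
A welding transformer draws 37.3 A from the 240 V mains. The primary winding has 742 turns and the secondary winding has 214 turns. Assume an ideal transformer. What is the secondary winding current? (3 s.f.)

I_s/I_p = N_p/N_s, so I_s = 37.3 × 742/214 = 129 A.

I_s ≈ 129 A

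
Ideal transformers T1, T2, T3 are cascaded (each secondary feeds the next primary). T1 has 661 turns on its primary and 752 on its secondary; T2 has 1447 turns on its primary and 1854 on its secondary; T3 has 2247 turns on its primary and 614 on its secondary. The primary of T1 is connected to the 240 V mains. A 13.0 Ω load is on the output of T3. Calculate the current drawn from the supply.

I_supply ≈ 2.93 A

After T1: V = 240.00 × 752/661 = 273.04 V.
After T2: V = 273.04 × 1854/1447 = 349.84 V.
After T3: V = 349.84 × 614/2247 = 95.595 V.
I_load = 95.595/13.0 = 7.3534 A, so P_out = 95.595 × 7.3534 = 702.95 W.
All ideal ⇒ P_in = P_out, so I_supply = 702.95/240 = 2.93 A.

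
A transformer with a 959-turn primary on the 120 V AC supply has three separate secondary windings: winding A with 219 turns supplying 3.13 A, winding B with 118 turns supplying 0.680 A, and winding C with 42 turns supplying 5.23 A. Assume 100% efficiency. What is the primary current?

I_p ≈ 1.03 A

V_A = 120 × 219/959 = 27.404 V; V_B = 120 × 118/959 = 14.765 V; V_C = 120 × 42/959 = 5.2555 V.
P_out = V_A I_A + V_B I_B + V_C I_C = 27.404×3.13 + 14.765×0.680 + 5.2555×5.23 = 85.773 + 10.040 + 27.486 = 123.30 W.
Ideal ⇒ P_in = P_out, so I_p = P_out/V_p = 123.30/120 = 1.03 A.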